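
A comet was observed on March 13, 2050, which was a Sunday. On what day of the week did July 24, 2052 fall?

Wednesday

Day-of-year of March 13, 2050: 72.
Day-of-year of July 24, 2052: 206.
2050 has 365 days, so 365 − 72 = 293 days remain in 2050.
Full years: 2051: 365. Sum = 365.
Total: 293 + 365 + 206 = 864 days.
864 mod 7 = 3, so 3 days after Sunday is Wednesday.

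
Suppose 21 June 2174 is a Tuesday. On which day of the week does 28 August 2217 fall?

Thursday

Day-of-year of June 21, 2174: 172.
Day-of-year of August 28, 2217: 240.
2174 has 365 days, so 365 − 172 = 193 days remain in 2174.
Full years 2175–2216: 32 common + 10 leap = 32×365 + 10×366 = 15340 days.
Total: 193 + 15340 + 240 = 15773 days.
15773 mod 7 = 2, so 2 days after Tuesday is Thursday.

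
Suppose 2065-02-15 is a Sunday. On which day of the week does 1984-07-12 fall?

Count forward from the earlier date (July 12, 1984) to the later (February 15, 2065):
Day-of-year of July 12, 1984: 194.
Day-of-year of February 15, 2065: 46.
1984 has 366 days, so 366 − 194 = 172 days remain in 1984.
Full years 1985–2064: 60 common + 20 leap = 60×365 + 20×366 = 29220 days.
Total: 172 + 29220 + 46 = 29438 days.
29438 mod 7 = 3, so 3 days before Sunday is Thursday.

Thursday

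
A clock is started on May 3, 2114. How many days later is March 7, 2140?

9440

Day-of-year of May 3, 2114: 123.
Day-of-year of March 7, 2140: 67.
2114 has 365 days, so 365 − 123 = 242 days remain in 2114.
Full years 2115–2139: 19 common + 6 leap = 19×365 + 6×366 = 9131 days.
Total: 242 + 9131 + 67 = 9440 days.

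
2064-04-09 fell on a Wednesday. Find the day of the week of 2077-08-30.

Day-of-year of April 9, 2064: 100.
Day-of-year of August 30, 2077: 242.
2064 has 366 days, so 366 − 100 = 266 days remain in 2064.
Full years 2065–2076: 9 common + 3 leap = 9×365 + 3×366 = 4383 days.
Total: 266 + 4383 + 242 = 4891 days.
4891 mod 7 = 5, so 5 days after Wednesday is Monday.

Monday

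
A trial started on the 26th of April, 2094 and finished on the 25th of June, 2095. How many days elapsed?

425

April 26, 2094 → April 26, 2095: 365 days.
April 2095: 30 − 26 = 4 days remain.
Then May (31): 31 days.
June 1–25, 2095: 25 days.
Residual: 60 days.
Total: 425 days.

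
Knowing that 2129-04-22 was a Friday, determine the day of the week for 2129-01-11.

Tuesday

Count forward from the earlier date (January 11, 2129) to the later (April 22, 2129):
January 2129: 31 − 11 = 20 days remain.
Then February 2129 (28), March (31): 28 + 31 = 59 days.
April 1–22, 2129: 22 days.
Total: 20 + 59 + 22 = 101 days.
101 mod 7 = 3, so 3 days before Friday is Tuesday.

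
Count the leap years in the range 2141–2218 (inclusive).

Years divisible by 4: 2144, 2148, …, 2216 — 19 in all.
Of these, 2200 is divisible by 100 but not 400, so not leap.
Leap years: 19 − 1 = 18.

18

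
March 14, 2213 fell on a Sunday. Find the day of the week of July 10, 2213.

March 2213: 31 − 14 = 17 days remain.
Then April (30), May (31), June (30): 30 + 31 + 30 = 91 days.
July 1–10, 2213: 10 days.
Total: 17 + 91 + 10 = 118 days.
118 mod 7 = 6, so 6 days after Sunday is Saturday.

Saturday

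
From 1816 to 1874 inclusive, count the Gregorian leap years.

15

Years divisible by 4: 1816, 1820, …, 1872 — 15 in all.
No century exceptions apply. Count: 15.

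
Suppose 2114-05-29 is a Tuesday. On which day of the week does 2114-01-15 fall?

Monday

Count forward from the earlier date (January 15, 2114) to the later (May 29, 2114):
January 2114: 31 − 15 = 16 days remain.
Then February 2114 (28), March (31), April (30): 28 + 31 + 30 = 89 days.
May 1–29, 2114: 29 days.
Total: 16 + 89 + 29 = 134 days.
134 mod 7 = 1, so 1 day before Tuesday is Monday.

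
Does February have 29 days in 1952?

1952 is a leap year.

Yes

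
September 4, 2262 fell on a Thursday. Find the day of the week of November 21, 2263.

September 2262: 30 − 4 = 26 days remain.
Then 13 full months totalling 396 days.
November 1–21, 2263: 21 days.
Total: 26 + 396 + 21 = 443 days.
443 mod 7 = 2, so 2 days after Thursday is Saturday.

Saturday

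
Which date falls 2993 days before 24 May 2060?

14 March 2052

Count 2993 days before May 24, 2060:
From March 14, 2052 to March 14, 2060: 8 years, of which 2 contain a Feb 29 — 6×365 + 2×366 = 2922 days.
March 2060: 31 − 14 = 17 days remain.
Then April (30): 30 days.
May 1–24, 2060: 24 days.
Residual: 71 days.
Total: 2993 days.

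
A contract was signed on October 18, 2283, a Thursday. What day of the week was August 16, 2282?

Count forward from the earlier date (August 16, 2282) to the later (October 18, 2283):
Day-of-year of August 16, 2282: 228.
Day-of-year of October 18, 2283: 291.
2282 has 365 days, so 365 − 228 = 137 days remain in 2282.
Total: 137 + 291 = 428 days.
428 mod 7 = 1, so 1 day before Thursday is Wednesday.

Wednesday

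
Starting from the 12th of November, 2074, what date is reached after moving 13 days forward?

the 25th of November, 2074

Count 13 days after November 12, 2074:
Within November 2074: 25 − 12 = 13 days.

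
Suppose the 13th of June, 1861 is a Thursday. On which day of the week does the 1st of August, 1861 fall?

Thursday

June 1861: 30 − 13 = 17 days remain.
Then July (31): 31 days.
August 1, 1861: 1 day.
Total: 17 + 31 + 1 = 49 days.
49 is a multiple of 7, so the 1st of August, 1861 falls on the same weekday: Thursday.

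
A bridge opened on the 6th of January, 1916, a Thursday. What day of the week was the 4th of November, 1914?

Wednesday

Count forward from the earlier date (November 4, 1914) to the later (January 6, 1916):
Day-of-year of November 4, 1914: 308.
Day-of-year of January 6, 1916: 6.
1914 has 365 days, so 365 − 308 = 57 days remain in 1914.
Full years: 1915: 365. Sum = 365.
Total: 57 + 365 + 6 = 428 days.
428 mod 7 = 1, so 1 day before Thursday is Wednesday.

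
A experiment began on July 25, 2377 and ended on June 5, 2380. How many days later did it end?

Day-of-year of July 25, 2377: 206.
Day-of-year of June 5, 2380: 157.
2377 has 365 days, so 365 − 206 = 159 days remain in 2377.
Full years: 2378: 365; 2379: 365. Sum = 730.
Total: 159 + 730 + 157 = 1046 days.

1046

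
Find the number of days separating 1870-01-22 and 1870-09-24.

January 1870: 31 − 22 = 9 days remain.
Then February 1870 (28), March (31), April (30), May (31), June (30), July (31), August (31): 28 + 31 + 30 + 31 + 30 + 31 + 31 = 212 days.
September 1–24, 1870: 24 days.
Total: 9 + 212 + 24 = 245 days.

245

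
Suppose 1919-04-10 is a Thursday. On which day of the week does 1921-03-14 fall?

April 1919: 30 − 10 = 20 days remain.
Then 22 full months totalling 670 days.
March 1–14, 1921: 14 days.
Total: 20 + 670 + 14 = 704 days.
704 mod 7 = 4, so 4 days after Thursday is Monday.

Monday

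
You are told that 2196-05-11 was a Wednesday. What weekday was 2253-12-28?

From May 11, 2196 to May 11, 2253: 57 years, of which 13 contain a Feb 29 — 44×365 + 13×366 = 20818 days.
(2200 is not a leap year (divisible by 100 but not 400).)
May 2253: 31 − 11 = 20 days remain.
Then June (30), July (31), August (31), September (30), October (31), November (30): 30 + 31 + 31 + 30 + 31 + 30 = 183 days.
December 1–28, 2253: 28 days.
Residual: 231 days.
Total: 21049 days.
21049 is a multiple of 7, so 2253-12-28 falls on the same weekday: Wednesday.

Wednesday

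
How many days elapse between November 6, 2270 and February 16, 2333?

22747

Day-of-year of November 6, 2270: 310.
Day-of-year of February 16, 2333: 47.
2270 has 365 days, so 365 − 310 = 55 days remain in 2270.
Full years 2271–2332: 47 common + 15 leap = 47×365 + 15×366 = 22645 days.
Total: 55 + 22645 + 47 = 22747 days.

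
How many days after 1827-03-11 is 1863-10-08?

From March 11, 1827 to March 11, 1863: 36 years, of which 9 contain a Feb 29 — 27×365 + 9×366 = 13149 days.
March 1863: 31 − 11 = 20 days remain.
Then April (30), May (31), June (30), July (31), August (31), September (30): 30 + 31 + 30 + 31 + 31 + 30 = 183 days.
October 1–8, 1863: 8 days.
Residual: 211 days.
Total: 13360 days.

13360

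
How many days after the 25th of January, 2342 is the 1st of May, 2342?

96

January 2342: 31 − 25 = 6 days remain.
Then February 2342 (28), March (31), April (30): 28 + 31 + 30 = 89 days.
May 1, 2342: 1 day.
Total: 6 + 89 + 1 = 96 days.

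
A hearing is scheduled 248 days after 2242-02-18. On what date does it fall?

2242-10-24

Count 248 days after February 18, 2242:
February 2242: 28 − 18 = 10 days remain (2242 is not a leap year, so February has 28 days).
Then March (31), April (30), May (31), June (30), July (31), August (31), September (30): 31 + 30 + 31 + 30 + 31 + 31 + 30 = 214 days.
October 1–24, 2242: 24 days.
Total: 10 + 214 + 24 = 248 days.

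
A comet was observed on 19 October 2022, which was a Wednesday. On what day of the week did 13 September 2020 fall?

Sunday

Count forward from the earlier date (September 13, 2020) to the later (October 19, 2022):
Day-of-year of September 13, 2020: 257.
Day-of-year of October 19, 2022: 292.
2020 has 366 days, so 366 − 257 = 109 days remain in 2020.
Full years: 2021: 365. Sum = 365.
Total: 109 + 365 + 292 = 766 days.
766 mod 7 = 3, so 3 days before Wednesday is Sunday.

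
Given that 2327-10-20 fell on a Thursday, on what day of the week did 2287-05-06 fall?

Count forward from the earlier date (May 6, 2287) to the later (October 20, 2327):
From May 6, 2287 to May 6, 2327: 40 years, of which 9 contain a Feb 29 — 31×365 + 9×366 = 14609 days.
(2300 is not a leap year (divisible by 100 but not 400).)
May 2327: 31 − 6 = 25 days remain.
Then June (30), July (31), August (31), September (30): 30 + 31 + 31 + 30 = 122 days.
October 1–20, 2327: 20 days.
Residual: 167 days.
Total: 14776 days.
14776 mod 7 = 6, so 6 days before Thursday is Friday.

Friday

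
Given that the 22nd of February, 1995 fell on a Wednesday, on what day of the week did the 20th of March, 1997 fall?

Thursday

February 22, 1995 → February 22, 1996: 365 days.
February 22, 1996 → February 22, 1997: 366 days (1996 is a leap year).
February 1997: 28 − 22 = 6 days remain (1997 is not a leap year, so February has 28 days).
March 1–20, 1997: 20 days.
Residual: 26 days.
Total: 757 days.
757 mod 7 = 1, so 1 day after Wednesday is Thursday.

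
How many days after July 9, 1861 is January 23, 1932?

25764

From July 9, 1861 to July 9, 1931: 70 years, of which 16 contain a Feb 29 — 54×365 + 16×366 = 25566 days.
(1900 is not a leap year (divisible by 100 but not 400).)
July 1931: 31 − 9 = 22 days remain.
Then August (31), September (30), October (31), November (30), December (31): 31 + 30 + 31 + 30 + 31 = 153 days.
January 1–23, 1932: 23 days.
Residual: 198 days.
Total: 25764 days.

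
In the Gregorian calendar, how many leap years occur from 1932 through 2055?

31

Years divisible by 4: 1932, 1936, …, 2052 — 31 in all.
2000 is divisible by 400, so still leap.
No century exceptions apply. Count: 31.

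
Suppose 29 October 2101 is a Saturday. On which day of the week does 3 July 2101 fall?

Count forward from the earlier date (July 3, 2101) to the later (October 29, 2101):
July 2101: 31 − 3 = 28 days remain.
Then August (31), September (30): 31 + 30 = 61 days.
October 1–29, 2101: 29 days.
Total: 28 + 61 + 29 = 118 days.
118 mod 7 = 6, so 6 days before Saturday is Sunday.

Sunday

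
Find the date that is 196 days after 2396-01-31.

2396-08-14

Count 196 days after January 31, 2396:
January 2396: 31 − 31 = 0 days remain.
Then February 2396 (29), March (31), April (30), May (31), June (30), July (31): 29 + 31 + 30 + 31 + 30 + 31 = 182 days.
August 1–14, 2396: 14 days.
Total: 0 + 182 + 14 = 196 days.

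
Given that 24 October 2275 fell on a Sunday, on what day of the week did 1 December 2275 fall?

Wednesday

October 2275: 31 − 24 = 7 days remain.
Then November (30): 30 days.
December 1, 2275: 1 day.
Total: 7 + 30 + 1 = 38 days.
38 mod 7 = 3, so 3 days after Sunday is Wednesday.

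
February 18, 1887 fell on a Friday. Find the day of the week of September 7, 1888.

Friday

February 1887: 28 − 18 = 10 days remain (1887 is not a leap year, so February has 28 days).
Then 18 full months totalling 550 days.
September 1–7, 1888: 7 days.
Total: 10 + 550 + 7 = 567 days.
567 is a multiple of 7, so September 7, 1888 falls on the same weekday: Friday.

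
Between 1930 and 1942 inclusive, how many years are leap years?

Years divisible by 4 in [1930, 1942]: 1932, 1936, 1940.
No century exceptions apply. Count: 3.

3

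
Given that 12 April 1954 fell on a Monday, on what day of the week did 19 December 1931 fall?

Saturday

Count forward from the earlier date (December 19, 1931) to the later (April 12, 1954):
Day-of-year of December 19, 1931: 353.
Day-of-year of April 12, 1954: 102.
1931 has 365 days, so 365 − 353 = 12 days remain in 1931.
Full years 1932–1953: 16 common + 6 leap = 16×365 + 6×366 = 8036 days.
Total: 12 + 8036 + 102 = 8150 days.
8150 mod 7 = 2, so 2 days before Monday is Saturday.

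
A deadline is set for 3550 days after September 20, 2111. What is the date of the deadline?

June 9, 2121

Count 3550 days after September 20, 2111:
Day-of-year of September 20, 2111: 263.
Day-of-year of June 9, 2121: 160.
2111 has 365 days, so 365 − 263 = 102 days remain in 2111.
Full years 2112–2120: 6 common + 3 leap = 6×365 + 3×366 = 3288 days.
Total: 102 + 3288 + 160 = 3550 days.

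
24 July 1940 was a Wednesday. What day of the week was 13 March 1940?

Count forward from the earlier date (March 13, 1940) to the later (July 24, 1940):
March 1940: 31 − 13 = 18 days remain.
Then April (30), May (31), June (30): 30 + 31 + 30 = 91 days.
July 1–24, 1940: 24 days.
Total: 18 + 91 + 24 = 133 days.
133 is a multiple of 7, so 13 March 1940 falls on the same weekday: Wednesday.

Wednesday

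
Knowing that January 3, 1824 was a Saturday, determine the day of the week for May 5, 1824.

Wednesday

January 1824: 31 − 3 = 28 days remain.
Then February 1824 (29), March (31), April (30): 29 + 31 + 30 = 90 days.
May 1–5, 1824: 5 days.
Total: 28 + 90 + 5 = 123 days.
123 mod 7 = 4, so 4 days after Saturday is Wednesday.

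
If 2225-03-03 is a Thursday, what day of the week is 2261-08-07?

Day-of-year of March 3, 2225: 62.
Day-of-year of August 7, 2261: 219.
2225 has 365 days, so 365 − 62 = 303 days remain in 2225.
Full years 2226–2260: 26 common + 9 leap = 26×365 + 9×366 = 12784 days.
Total: 303 + 12784 + 219 = 13306 days.
13306 mod 7 = 6, so 6 days after Thursday is Wednesday.

Wednesday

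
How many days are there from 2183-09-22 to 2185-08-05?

Day-of-year of September 22, 2183: 265.
Day-of-year of August 5, 2185: 217.
2183 has 365 days, so 365 − 265 = 100 days remain in 2183.
Full years: 2184: 366. Sum = 366.
Total: 100 + 366 + 217 = 683 days.

683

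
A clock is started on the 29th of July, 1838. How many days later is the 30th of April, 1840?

641

July 1838: 31 − 29 = 2 days remain.
Then 20 full months totalling 609 days.
April 1–30, 1840: 30 days.
Total: 2 + 609 + 30 = 641 days.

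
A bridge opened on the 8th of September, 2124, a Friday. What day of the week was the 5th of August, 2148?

Monday

From September 8, 2124 to September 8, 2147: 23 years, of which 5 contain a Feb 29 — 18×365 + 5×366 = 8400 days.
September 2147: 30 − 8 = 22 days remain.
Then 10 full months totalling 305 days.
August 1–5, 2148: 5 days.
Residual: 332 days.
Total: 8732 days.
8732 mod 7 = 3, so 3 days after Friday is Monday.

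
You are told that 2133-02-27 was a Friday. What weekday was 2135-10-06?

Thursday

February 2133: 28 − 27 = 1 day remains (2133 is not a leap year, so February has 28 days).
Then 31 full months totalling 944 days.
October 1–6, 2135: 6 days.
Total: 1 + 944 + 6 = 951 days.
951 mod 7 = 6, so 6 days after Friday is Thursday.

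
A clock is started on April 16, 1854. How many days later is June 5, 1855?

April 16, 1854 → April 16, 1855: 365 days.
April 1855: 30 − 16 = 14 days remain.
Then May (31): 31 days.
June 1–5, 1855: 5 days.
Residual: 50 days.
Total: 415 days.

415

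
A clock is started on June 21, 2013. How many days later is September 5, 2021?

Day-of-year of June 21, 2013: 172.
Day-of-year of September 5, 2021: 248.
2013 has 365 days, so 365 − 172 = 193 days remain in 2013.
Full years 2014–2020: 5 common + 2 leap = 5×365 + 2×366 = 2557 days.
Total: 193 + 2557 + 248 = 2998 days.

2998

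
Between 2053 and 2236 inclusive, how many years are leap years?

Years divisible by 4: 2056, 2060, …, 2236 — 46 in all.
Of these, 2100, 2200 are divisible by 100 but not 400, so not leap.
Leap years: 46 − 2 = 44.

44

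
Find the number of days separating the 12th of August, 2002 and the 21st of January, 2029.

9659

Day-of-year of August 12, 2002: 224.
Day-of-year of January 21, 2029: 21.
2002 has 365 days, so 365 − 224 = 141 days remain in 2002.
Full years 2003–2028: 19 common + 7 leap = 19×365 + 7×366 = 9497 days.
Total: 141 + 9497 + 21 = 9659 days.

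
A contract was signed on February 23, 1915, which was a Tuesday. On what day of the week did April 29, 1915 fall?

Thursday

February 1915: 28 − 23 = 5 days remain (1915 is not a leap year, so February has 28 days).
Then March (31): 31 days.
April 1–29, 1915: 29 days.
Total: 5 + 31 + 29 = 65 days.
65 mod 7 = 2, so 2 days after Tuesday is Thursday.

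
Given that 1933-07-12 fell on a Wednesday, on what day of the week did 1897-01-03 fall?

Sunday

Count forward from the earlier date (January 3, 1897) to the later (July 12, 1933):
Day-of-year of January 3, 1897: 3.
Day-of-year of July 12, 1933: 193.
1897 has 365 days, so 365 − 3 = 362 days remain in 1897.
Full years 1898–1932: 27 common + 8 leap = 27×365 + 8×366 = 12783 days.
Total: 362 + 12783 + 193 = 13338 days.
13338 mod 7 = 3, so 3 days before Wednesday is Sunday.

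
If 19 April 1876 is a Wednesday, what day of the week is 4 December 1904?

From April 19, 1876 to April 19, 1904: 28 years, of which 6 contain a Feb 29 — 22×365 + 6×366 = 10226 days.
(1900 is not a leap year (divisible by 100 but not 400).)
April 1904: 30 − 19 = 11 days remain.
Then May (31), June (30), July (31), August (31), September (30), October (31), November (30): 31 + 30 + 31 + 31 + 30 + 31 + 30 = 214 days.
December 1–4, 1904: 4 days.
Residual: 229 days.
Total: 10455 days.
10455 mod 7 = 4, so 4 days after Wednesday is Sunday.

Sunday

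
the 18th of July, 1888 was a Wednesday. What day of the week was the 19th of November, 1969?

From July 18, 1888 to July 18, 1969: 81 years, of which 19 contain a Feb 29 — 62×365 + 19×366 = 29584 days.
(1900 is not a leap year (divisible by 100 but not 400).)
July 1969: 31 − 18 = 13 days remain.
Then August (31), September (30), October (31): 31 + 30 + 31 = 92 days.
November 1–19, 1969: 19 days.
Residual: 124 days.
Total: 29708 days.
29708 is a multiple of 7, so the 19th of November, 1969 falls on the same weekday: Wednesday.

Wednesday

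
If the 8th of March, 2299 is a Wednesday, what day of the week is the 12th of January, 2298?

Wednesday

Count forward from the earlier date (January 12, 2298) to the later (March 8, 2299):
January 2298: 31 − 12 = 19 days remain.
Then 13 full months totalling 393 days.
March 1–8, 2299: 8 days.
Total: 19 + 393 + 8 = 420 days.
420 is a multiple of 7, so the 12th of January, 2298 falls on the same weekday: Wednesday.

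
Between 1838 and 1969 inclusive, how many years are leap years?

Years divisible by 4: 1840, 1844, …, 1968 — 33 in all.
Of these, 1900 is divisible by 100 but not 400, so not leap.
Leap years: 33 − 1 = 32.

32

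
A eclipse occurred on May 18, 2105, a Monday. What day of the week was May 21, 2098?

Count forward from the earlier date (May 21, 2098) to the later (May 18, 2105):
Day-of-year of May 21, 2098: 141.
Day-of-year of May 18, 2105: 138.
2098 has 365 days, so 365 − 141 = 224 days remain in 2098.
Full years: 2099: 365; 2100: 365; 2101: 365; 2102: 365; 2103: 365; 2104: 366. Sum = 2191.
Total: 224 + 2191 + 138 = 2553 days.
2553 mod 7 = 5, so 5 days before Monday is Wednesday.

Wednesday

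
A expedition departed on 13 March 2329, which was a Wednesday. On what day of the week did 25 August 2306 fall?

Saturday

Count forward from the earlier date (August 25, 2306) to the later (March 13, 2329):
Day-of-year of August 25, 2306: 237.
Day-of-year of March 13, 2329: 72.
2306 has 365 days, so 365 − 237 = 128 days remain in 2306.
Full years 2307–2328: 16 common + 6 leap = 16×365 + 6×366 = 8036 days.
Total: 128 + 8036 + 72 = 8236 days.
8236 mod 7 = 4, so 4 days before Wednesday is Saturday.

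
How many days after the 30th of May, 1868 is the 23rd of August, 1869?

450

May 30, 1868 → May 30, 1869: 365 days.
May 1869: 31 − 30 = 1 day remains.
Then June (30), July (31): 30 + 31 = 61 days.
August 1–23, 1869: 23 days.
Residual: 85 days.
Total: 450 days.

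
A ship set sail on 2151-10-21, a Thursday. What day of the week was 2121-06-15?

Sunday

Count forward from the earlier date (June 15, 2121) to the later (October 21, 2151):
From June 15, 2121 to June 15, 2151: 30 years, of which 7 contain a Feb 29 — 23×365 + 7×366 = 10957 days.
June 2151: 30 − 15 = 15 days remain.
Then July (31), August (31), September (30): 31 + 31 + 30 = 92 days.
October 1–21, 2151: 21 days.
Residual: 128 days.
Total: 11085 days.
11085 mod 7 = 4, so 4 days before Thursday is Sunday.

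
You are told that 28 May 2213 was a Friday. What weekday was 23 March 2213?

Tuesday

Count forward from the earlier date (March 23, 2213) to the later (May 28, 2213):
March 2213: 31 − 23 = 8 days remain.
Then April (30): 30 days.
May 1–28, 2213: 28 days.
Total: 8 + 30 + 28 = 66 days.
66 mod 7 = 3, so 3 days before Friday is Tuesday.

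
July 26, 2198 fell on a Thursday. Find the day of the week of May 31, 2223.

Saturday

Day-of-year of July 26, 2198: 207.
Day-of-year of May 31, 2223: 151.
2198 has 365 days, so 365 − 207 = 158 days remain in 2198.
Full years 2199–2222: 19 common + 5 leap = 19×365 + 5×366 = 8765 days.
Total: 158 + 8765 + 151 = 9074 days.
9074 mod 7 = 2, so 2 days after Thursday is Saturday.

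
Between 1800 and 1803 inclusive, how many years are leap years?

Years divisible by 4 in [1800, 1803]: 1800.
Of these, 1800 is divisible by 100 but not 400, so not leap.
Leap years: 1 − 1 = 0.

0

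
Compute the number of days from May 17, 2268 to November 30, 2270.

927

Day-of-year of May 17, 2268: 138.
Day-of-year of November 30, 2270: 334.
2268 has 366 days, so 366 − 138 = 228 days remain in 2268.
Full years: 2269: 365. Sum = 365.
Total: 228 + 365 + 334 = 927 days.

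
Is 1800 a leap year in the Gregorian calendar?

1800 is not a leap year (divisible by 100 but not 400).

No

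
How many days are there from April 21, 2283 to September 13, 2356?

Day-of-year of April 21, 2283: 111.
Day-of-year of September 13, 2356: 257.
2283 has 365 days, so 365 − 111 = 254 days remain in 2283.
Full years 2284–2355: 55 common + 17 leap = 55×365 + 17×366 = 26297 days.
Total: 254 + 26297 + 257 = 26808 days.

26808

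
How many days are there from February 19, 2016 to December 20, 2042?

9801

Day-of-year of February 19, 2016: 50.
Day-of-year of December 20, 2042: 354.
2016 has 366 days, so 366 − 50 = 316 days remain in 2016.
Full years 2017–2041: 19 common + 6 leap = 19×365 + 6×366 = 9131 days.
Total: 316 + 9131 + 354 = 9801 days.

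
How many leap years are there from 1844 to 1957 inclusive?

28

Years divisible by 4: 1844, 1848, …, 1956 — 29 in all.
Of these, 1900 is divisible by 100 but not 400, so not leap.
Leap years: 29 − 1 = 28.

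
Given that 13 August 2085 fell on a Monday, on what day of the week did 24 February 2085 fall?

Count forward from the earlier date (February 24, 2085) to the later (August 13, 2085):
February 2085: 28 − 24 = 4 days remain (2085 is not a leap year, so February has 28 days).
Then March (31), April (30), May (31), June (30), July (31): 31 + 30 + 31 + 30 + 31 = 153 days.
August 1–13, 2085: 13 days.
Total: 4 + 153 + 13 = 170 days.
170 mod 7 = 2, so 2 days before Monday is Saturday.

Saturday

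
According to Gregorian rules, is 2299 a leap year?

No

2299 is not a leap year.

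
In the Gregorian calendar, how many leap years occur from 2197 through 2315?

Years divisible by 4: 2200, 2204, …, 2312 — 29 in all.
Of these, 2200, 2300 are divisible by 100 but not 400, so not leap.
Leap years: 29 − 2 = 27.

27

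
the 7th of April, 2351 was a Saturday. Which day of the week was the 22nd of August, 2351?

April 2351: 30 − 7 = 23 days remain.
Then May (31), June (30), July (31): 31 + 30 + 31 = 92 days.
August 1–22, 2351: 22 days.
Total: 23 + 92 + 22 = 137 days.
137 mod 7 = 4, so 4 days after Saturday is Wednesday.

Wednesday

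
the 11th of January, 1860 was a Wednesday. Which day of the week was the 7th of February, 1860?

Tuesday

January 1860: 31 − 11 = 20 days remain.
February 1–7, 1860: 7 days (1860 is a leap year).
Total: 20 + 7 = 27 days.
27 mod 7 = 6, so 6 days after Wednesday is Tuesday.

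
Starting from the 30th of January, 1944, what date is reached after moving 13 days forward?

the 12th of February, 1944

Count 13 days after January 30, 1944:
January 1944: 31 − 30 = 1 day remains.
February 1–12, 1944: 12 days (1944 is a leap year).
Total: 1 + 12 = 13 days.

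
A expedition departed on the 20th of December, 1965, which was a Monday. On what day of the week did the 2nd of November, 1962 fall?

Count forward from the earlier date (November 2, 1962) to the later (December 20, 1965):
Day-of-year of November 2, 1962: 306.
Day-of-year of December 20, 1965: 354.
1962 has 365 days, so 365 − 306 = 59 days remain in 1962.
Full years: 1963: 365; 1964: 366. Sum = 731.
Total: 59 + 731 + 354 = 1144 days.
1144 mod 7 = 3, so 3 days before Monday is Friday.

Friday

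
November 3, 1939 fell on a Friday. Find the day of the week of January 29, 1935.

Tuesday

Count forward from the earlier date (January 29, 1935) to the later (November 3, 1939):
Day-of-year of January 29, 1935: 29.
Day-of-year of November 3, 1939: 307.
1935 has 365 days, so 365 − 29 = 336 days remain in 1935.
Full years: 1936: 366; 1937: 365; 1938: 365. Sum = 1096.
Total: 336 + 1096 + 307 = 1739 days.
1739 mod 7 = 3, so 3 days before Friday is Tuesday.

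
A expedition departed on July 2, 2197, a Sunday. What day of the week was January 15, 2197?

Sunday

Count forward from the earlier date (January 15, 2197) to the later (July 2, 2197):
January 2197: 31 − 15 = 16 days remain.
Then February 2197 (28), March (31), April (30), May (31), June (30): 28 + 31 + 30 + 31 + 30 = 150 days.
July 1–2, 2197: 2 days.
Total: 16 + 150 + 2 = 168 days.
168 is a multiple of 7, so January 15, 2197 falls on the same weekday: Sunday.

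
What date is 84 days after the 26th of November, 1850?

the 18th of February, 1851

Count 84 days after November 26, 1850:
Day-of-year of November 26, 1850: 330.
Day-of-year of February 18, 1851: 49.
1850 has 365 days, so 365 − 330 = 35 days remain in 1850.
Total: 35 + 49 = 84 days.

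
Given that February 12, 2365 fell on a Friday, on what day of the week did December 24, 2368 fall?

Day-of-year of February 12, 2365: 43.
Day-of-year of December 24, 2368: 359.
2365 has 365 days, so 365 − 43 = 322 days remain in 2365.
Full years: 2366: 365; 2367: 365. Sum = 730.
Total: 322 + 730 + 359 = 1411 days.
1411 mod 7 = 4, so 4 days after Friday is Tuesday.

Tuesday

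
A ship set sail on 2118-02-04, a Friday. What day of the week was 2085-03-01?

Thursday

Count forward from the earlier date (March 1, 2085) to the later (February 4, 2118):
Day-of-year of March 1, 2085: 60.
Day-of-year of February 4, 2118: 35.
2085 has 365 days, so 365 − 60 = 305 days remain in 2085.
Full years 2086–2117: 25 common + 7 leap = 25×365 + 7×366 = 11687 days.
Total: 305 + 11687 + 35 = 12027 days.
12027 mod 7 = 1, so 1 day before Friday is Thursday.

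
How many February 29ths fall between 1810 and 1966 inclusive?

Years divisible by 4: 1812, 1816, …, 1964 — 39 in all.
Of these, 1900 is divisible by 100 but not 400, so not leap.
Leap years: 39 − 1 = 38.

38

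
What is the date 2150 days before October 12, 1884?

November 23, 1878

Count 2150 days before October 12, 1884:
Day-of-year of November 23, 1878: 327.
Day-of-year of October 12, 1884: 286.
1878 has 365 days, so 365 − 327 = 38 days remain in 1878.
Full years: 1879: 365; 1880: 366; 1881: 365; 1882: 365; 1883: 365. Sum = 1826.
Total: 38 + 1826 + 286 = 2150 days.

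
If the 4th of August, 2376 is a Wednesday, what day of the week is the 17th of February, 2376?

Tuesday

Count forward from the earlier date (February 17, 2376) to the later (August 4, 2376):
February 2376: 29 − 17 = 12 days remain (2376 is a leap year, so February has 29 days).
Then March (31), April (30), May (31), June (30), July (31): 31 + 30 + 31 + 30 + 31 = 153 days.
August 1–4, 2376: 4 days.
Total: 12 + 153 + 4 = 169 days.
169 mod 7 = 1, so 1 day before Wednesday is Tuesday.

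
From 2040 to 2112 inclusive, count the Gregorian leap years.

Years divisible by 4: 2040, 2044, …, 2112 — 19 in all.
Of these, 2100 is divisible by 100 but not 400, so not leap.
Leap years: 19 − 1 = 18.

18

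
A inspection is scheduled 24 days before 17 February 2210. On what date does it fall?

24 January 2210

Count 24 days before February 17, 2210:
January 2210: 31 − 24 = 7 days remain.
February 1–17, 2210: 17 days (2210 is not a leap year).
Total: 7 + 17 = 24 days.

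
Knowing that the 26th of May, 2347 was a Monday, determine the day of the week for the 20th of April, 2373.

Friday

Day-of-year of May 26, 2347: 146.
Day-of-year of April 20, 2373: 110.
2347 has 365 days, so 365 − 146 = 219 days remain in 2347.
Full years 2348–2372: 18 common + 7 leap = 18×365 + 7×366 = 9132 days.
Total: 219 + 9132 + 110 = 9461 days.
9461 mod 7 = 4, so 4 days after Monday is Friday.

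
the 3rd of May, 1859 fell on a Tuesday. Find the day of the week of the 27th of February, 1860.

May 1859: 31 − 3 = 28 days remain.
Then June (30), July (31), August (31), September (30), October (31), November (30), December (31), January (31): 30 + 31 + 31 + 30 + 31 + 30 + 31 + 31 = 245 days.
February 1–27, 1860: 27 days (1860 is a leap year).
Total: 28 + 245 + 27 = 300 days.
300 mod 7 = 6, so 6 days after Tuesday is Monday.

Monday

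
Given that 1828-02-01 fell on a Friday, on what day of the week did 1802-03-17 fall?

Wednesday

Count forward from the earlier date (March 17, 1802) to the later (February 1, 1828):
From March 17, 1802 to March 17, 1827: 25 years, of which 6 contain a Feb 29 — 19×365 + 6×366 = 9131 days.
March 1827: 31 − 17 = 14 days remain.
Then 10 full months totalling 306 days.
February 1, 1828: 1 day (1828 is a leap year).
Residual: 321 days.
Total: 9452 days.
9452 mod 7 = 2, so 2 days before Friday is Wednesday.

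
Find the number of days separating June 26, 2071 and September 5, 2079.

From June 26, 2071 to June 26, 2079: 8 years, of which 2 contain a Feb 29 — 6×365 + 2×366 = 2922 days.
June 2079: 30 − 26 = 4 days remain.
Then July (31), August (31): 31 + 31 = 62 days.
September 1–5, 2079: 5 days.
Residual: 71 days.
Total: 2993 days.

2993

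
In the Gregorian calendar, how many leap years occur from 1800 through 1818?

Years divisible by 4 in [1800, 1818]: 1800, 1804, 1808, 1812, 1816.
Of these, 1800 is divisible by 100 but not 400, so not leap.
Leap years: 5 − 1 = 4.

4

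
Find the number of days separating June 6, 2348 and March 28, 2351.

Day-of-year of June 6, 2348: 158.
Day-of-year of March 28, 2351: 87.
2348 has 366 days, so 366 − 158 = 208 days remain in 2348.
Full years: 2349: 365; 2350: 365. Sum = 730.
Total: 208 + 730 + 87 = 1025 days.

1025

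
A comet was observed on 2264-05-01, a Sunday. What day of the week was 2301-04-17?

From May 1, 2264 to May 1, 2300: 36 years, of which 8 contain a Feb 29 — 28×365 + 8×366 = 13148 days.
(2300 is not a leap year (divisible by 100 but not 400).)
May 2300: 31 − 1 = 30 days remain.
Then 10 full months totalling 304 days.
April 1–17, 2301: 17 days.
Residual: 351 days.
Total: 13499 days.
13499 mod 7 = 3, so 3 days after Sunday is Wednesday.

Wednesday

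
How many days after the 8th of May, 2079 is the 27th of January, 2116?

13412

Day-of-year of May 8, 2079: 128.
Day-of-year of January 27, 2116: 27.
2079 has 365 days, so 365 − 128 = 237 days remain in 2079.
Full years 2080–2115: 28 common + 8 leap = 28×365 + 8×366 = 13148 days.
Total: 237 + 13148 + 27 = 13412 days.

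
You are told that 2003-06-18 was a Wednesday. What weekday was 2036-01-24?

Day-of-year of June 18, 2003: 169.
Day-of-year of January 24, 2036: 24.
2003 has 365 days, so 365 − 169 = 196 days remain in 2003.
Full years 2004–2035: 24 common + 8 leap = 24×365 + 8×366 = 11688 days.
Total: 196 + 11688 + 24 = 11908 days.
11908 mod 7 = 1, so 1 day after Wednesday is Thursday.

Thursday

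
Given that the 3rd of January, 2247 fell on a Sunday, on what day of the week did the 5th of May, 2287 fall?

Day-of-year of January 3, 2247: 3.
Day-of-year of May 5, 2287: 125.
2247 has 365 days, so 365 − 3 = 362 days remain in 2247.
Full years 2248–2286: 29 common + 10 leap = 29×365 + 10×366 = 14245 days.
Total: 362 + 14245 + 125 = 14732 days.
14732 mod 7 = 4, so 4 days after Sunday is Thursday.

Thursday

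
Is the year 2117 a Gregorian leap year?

No

2117 is not a leap year.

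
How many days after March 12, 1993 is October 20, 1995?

952

March 12, 1993 → March 12, 1994: 365 days.
March 12, 1994 → March 12, 1995: 365 days.
March 1995: 31 − 12 = 19 days remain.
Then April (30), May (31), June (30), July (31), August (31), September (30): 30 + 31 + 30 + 31 + 31 + 30 = 183 days.
October 1–20, 1995: 20 days.
Residual: 222 days.
Total: 952 days.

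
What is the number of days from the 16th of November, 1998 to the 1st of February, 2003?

Day-of-year of November 16, 1998: 320.
Day-of-year of February 1, 2003: 32.
1998 has 365 days, so 365 − 320 = 45 days remain in 1998.
Full years: 1999: 365; 2000: 366; 2001: 365; 2002: 365. Sum = 1461.
Total: 45 + 1461 + 32 = 1538 days.

1538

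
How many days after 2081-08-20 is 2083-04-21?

August 2081: 31 − 20 = 11 days remain.
Then 19 full months totalling 577 days.
April 1–21, 2083: 21 days.
Total: 11 + 577 + 21 = 609 days.

609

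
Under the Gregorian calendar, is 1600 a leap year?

1600 is a leap year (divisible by 400).

Yes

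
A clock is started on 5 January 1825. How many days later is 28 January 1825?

23

Within January 1825: 28 − 5 = 23 days.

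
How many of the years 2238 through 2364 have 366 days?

31

Years divisible by 4: 2240, 2244, …, 2364 — 32 in all.
Of these, 2300 is divisible by 100 but not 400, so not leap.
Leap years: 32 − 1 = 31.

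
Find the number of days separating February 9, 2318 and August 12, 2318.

184

February 2318: 28 − 9 = 19 days remain (2318 is not a leap year, so February has 28 days).
Then March (31), April (30), May (31), June (30), July (31): 31 + 30 + 31 + 30 + 31 = 153 days.
August 1–12, 2318: 12 days.
Total: 19 + 153 + 12 = 184 days.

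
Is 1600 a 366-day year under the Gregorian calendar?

Yes

1600 is a leap year (divisible by 400).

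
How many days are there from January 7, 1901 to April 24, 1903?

January 7, 1901 → January 7, 1902: 365 days.
January 7, 1902 → January 7, 1903: 365 days.
January 1903: 31 − 7 = 24 days remain.
Then February 1903 (28), March (31): 28 + 31 = 59 days.
April 1–24, 1903: 24 days.
Residual: 107 days.
Total: 837 days.

837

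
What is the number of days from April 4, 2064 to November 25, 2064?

235

April 2064: 30 − 4 = 26 days remain.
Then May (31), June (30), July (31), August (31), September (30), October (31): 31 + 30 + 31 + 31 + 30 + 31 = 184 days.
November 1–25, 2064: 25 days.
Total: 26 + 184 + 25 = 235 days.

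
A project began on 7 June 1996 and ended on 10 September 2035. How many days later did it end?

Day-of-year of June 7, 1996: 159.
Day-of-year of September 10, 2035: 253.
1996 has 366 days, so 366 − 159 = 207 days remain in 1996.
Full years 1997–2034: 29 common + 9 leap = 29×365 + 9×366 = 13879 days.
Total: 207 + 13879 + 253 = 14339 days.

14339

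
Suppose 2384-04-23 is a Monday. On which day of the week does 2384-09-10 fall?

Monday

April 2384: 30 − 23 = 7 days remain.
Then May (31), June (30), July (31), August (31): 31 + 30 + 31 + 31 = 123 days.
September 1–10, 2384: 10 days.
Total: 7 + 123 + 10 = 140 days.
140 is a multiple of 7, so 2384-09-10 falls on the same weekday: Monday.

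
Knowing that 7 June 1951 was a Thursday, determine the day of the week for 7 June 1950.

Wednesday

Count forward from the earlier date (June 7, 1950) to the later (June 7, 1951):
June 1950: 30 − 7 = 23 days remain.
Then 11 full months totalling 335 days.
June 1–7, 1951: 7 days.
Total: 23 + 335 + 7 = 365 days.
365 mod 7 = 1, so 1 day before Thursday is Wednesday.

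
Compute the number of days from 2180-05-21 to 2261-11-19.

29766

Day-of-year of May 21, 2180: 142.
Day-of-year of November 19, 2261: 323.
2180 has 366 days, so 366 − 142 = 224 days remain in 2180.
Full years 2181–2260: 61 common + 19 leap = 61×365 + 19×366 = 29219 days.
Total: 224 + 29219 + 323 = 29766 days.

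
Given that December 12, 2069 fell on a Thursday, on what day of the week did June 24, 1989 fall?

Saturday

Count forward from the earlier date (June 24, 1989) to the later (December 12, 2069):
From June 24, 1989 to June 24, 2069: 80 years, of which 20 contain a Feb 29 — 60×365 + 20×366 = 29220 days.
(2000 is a leap year (divisible by 400).)
June 2069: 30 − 24 = 6 days remain.
Then July (31), August (31), September (30), October (31), November (30): 31 + 31 + 30 + 31 + 30 = 153 days.
December 1–12, 2069: 12 days.
Residual: 171 days.
Total: 29391 days.
29391 mod 7 = 5, so 5 days before Thursday is Saturday.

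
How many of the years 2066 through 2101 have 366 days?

Years divisible by 4 in [2066, 2101]: 2068, 2072, 2076, 2080, 2084, 2088, 2092, 2096, 2100.
Of these, 2100 is divisible by 100 but not 400, so not leap.
Leap years: 9 − 1 = 8.

8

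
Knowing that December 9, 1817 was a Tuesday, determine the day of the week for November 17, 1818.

Tuesday

December 1817: 31 − 9 = 22 days remain.
Then 10 full months totalling 304 days.
November 1–17, 1818: 17 days.
Total: 22 + 304 + 17 = 343 days.
343 is a multiple of 7, so November 17, 1818 falls on the same weekday: Tuesday.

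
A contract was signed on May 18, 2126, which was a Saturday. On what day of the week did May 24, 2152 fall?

Wednesday

From May 18, 2126 to May 18, 2152: 26 years, of which 7 contain a Feb 29 — 19×365 + 7×366 = 9497 days.
Within May 2152: 24 − 18 = 6 days.
Total: 9503 days.
9503 mod 7 = 4, so 4 days after Saturday is Wednesday.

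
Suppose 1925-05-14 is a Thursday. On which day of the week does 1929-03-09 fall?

May 14, 1925 → May 14, 1926: 365 days.
May 14, 1926 → May 14, 1927: 365 days.
May 14, 1927 → May 14, 1928: 366 days (1928 is a leap year).
May 1928: 31 − 14 = 17 days remain.
Then 9 full months totalling 273 days.
March 1–9, 1929: 9 days.
Residual: 299 days.
Total: 1395 days.
1395 mod 7 = 2, so 2 days after Thursday is Saturday.

Saturday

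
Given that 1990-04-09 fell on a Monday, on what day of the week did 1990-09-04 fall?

Tuesday

April 1990: 30 − 9 = 21 days remain.
Then May (31), June (30), July (31), August (31): 31 + 30 + 31 + 31 = 123 days.
September 1–4, 1990: 4 days.
Total: 21 + 123 + 4 = 148 days.
148 mod 7 = 1, so 1 day after Monday is Tuesday.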